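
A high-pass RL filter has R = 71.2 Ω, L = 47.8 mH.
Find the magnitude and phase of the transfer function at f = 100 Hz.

Step 1 — Angular frequency: ω = 2π·100 = 628.3 rad/s.
Step 2 — Transfer function: H(jω) = jωL/(R + jωL).
Step 3 — Numerator jωL = j·30.03; denominator R + jωL = 71.2 + j30.03.
Step 4 — H = 0.1511 + j0.3581.
Step 5 — Magnitude: |H| = 0.3887 (-8.2 dB); phase: φ = 67.1°.

|H| = 0.3887 (-8.2 dB), φ = 67.1°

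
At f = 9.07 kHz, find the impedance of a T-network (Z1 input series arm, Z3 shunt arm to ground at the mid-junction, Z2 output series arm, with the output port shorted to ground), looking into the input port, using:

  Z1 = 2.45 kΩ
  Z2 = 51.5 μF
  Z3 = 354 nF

Step 1 — Angular frequency: ω = 2π·f = 2π·9070 = 5.699e+04 rad/s.
Step 2 — Component impedances:
  Z1: Z = R = 2450 Ω
  Z2: Z = 1/(jωC) = -j/(ω·C) = 0 - j0.3407 Ω
  Z3: Z = 1/(jωC) = -j/(ω·C) = 0 - j49.57 Ω
Step 3 — With the output port shorted to ground, the output series arm Z2 runs from the junction to ground; the shunt arm Z3 also runs from the junction to ground. They appear in parallel: Z3 || Z2 = 0 - j0.3384 Ω.
Step 4 — Series with input arm Z1: Z_in = Z1 + (Z3 || Z2) = 2450 - j0.3384 Ω = 2450∠-0.0° Ω.

Z = 2450 - j0.3384 Ω = 2450∠-0.0° Ω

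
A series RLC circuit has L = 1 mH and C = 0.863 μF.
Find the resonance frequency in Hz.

Step 1 — Resonance condition Im(Z)=0 gives ω₀ = 1/√(LC).
Step 2 — ω₀ = 1/√(0.001·8.63e-07) = 3.404e+04 rad/s.
Step 3 — f₀ = ω₀/(2π) = 5418 Hz.

f₀ = 5418 Hz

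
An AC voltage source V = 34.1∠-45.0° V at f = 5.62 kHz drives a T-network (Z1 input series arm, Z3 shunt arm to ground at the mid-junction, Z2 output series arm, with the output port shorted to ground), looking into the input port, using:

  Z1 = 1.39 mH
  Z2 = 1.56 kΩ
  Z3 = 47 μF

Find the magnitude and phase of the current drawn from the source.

Step 1 — Angular frequency: ω = 2π·f = 2π·5620 = 3.531e+04 rad/s.
Step 2 — Component impedances:
  Z1: Z = jωL = j·3.531e+04·0.00139 = 0 + j49.08 Ω
  Z2: Z = R = 1560 Ω
  Z3: Z = 1/(jωC) = -j/(ω·C) = 0 - j0.6025 Ω
Step 3 — With the output port shorted to ground, the output series arm Z2 runs from the junction to ground; the shunt arm Z3 also runs from the junction to ground. They appear in parallel: Z3 || Z2 = 0.0002327 - j0.6025 Ω.
Step 4 — Series with input arm Z1: Z_in = Z1 + (Z3 || Z2) = 0.0002327 + j48.48 Ω = 48.48∠90.0° Ω.
Step 5 — Source phasor: V = 34.1∠-45.0° V = 24.11 - j24.11 V.
Step 6 — Ohm's law: I = V / Z_total = (24.11 - j24.11) / (0.0002327 + j48.48) = -0.4974 - j0.4974 A.
Step 7 — Convert to polar: |I| = 0.7034 A, ∠I = -135.0°.

I = 0.7034∠-135.0° A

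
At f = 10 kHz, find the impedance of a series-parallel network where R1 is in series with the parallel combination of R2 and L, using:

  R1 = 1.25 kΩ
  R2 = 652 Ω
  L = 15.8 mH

Step 1 — Angular frequency: ω = 2π·f = 2π·1e+04 = 6.283e+04 rad/s.
Step 2 — Component impedances:
  R1: Z = R = 1250 Ω
  R2: Z = R = 652 Ω
  L: Z = jωL = j·6.283e+04·0.0158 = 0 + j992.7 Ω
Step 3 — Parallel branch: R2 || L = 1/(1/R2 + 1/L) = 455.5 + j299.2 Ω.
Step 4 — Series with R1: Z_total = R1 + (R2 || L) = 1706 + j299.2 Ω = 1732∠9.9° Ω.

Z = 1706 + j299.2 Ω = 1732∠9.9° Ω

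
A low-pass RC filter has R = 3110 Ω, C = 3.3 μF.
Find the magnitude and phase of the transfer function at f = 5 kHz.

Step 1 — Angular frequency: ω = 2π·5000 = 3.142e+04 rad/s.
Step 2 — Transfer function: H(jω) = 1/(1 + jωRC).
Step 3 — Denominator: 1 + jωRC = 1 + j·3.142e+04·3110·3.3e-06 = 1 + j322.4.
Step 4 — H = 9.619e-06 - j0.003101.
Step 5 — Magnitude: |H| = 0.003102 (-50.2 dB); phase: φ = -89.8°.

|H| = 0.003102 (-50.2 dB), φ = -89.8°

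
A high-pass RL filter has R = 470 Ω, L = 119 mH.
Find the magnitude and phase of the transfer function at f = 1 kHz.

Step 1 — Angular frequency: ω = 2π·1000 = 6283 rad/s.
Step 2 — Transfer function: H(jω) = jωL/(R + jωL).
Step 3 — Numerator jωL = j·747.7; denominator R + jωL = 470 + j747.7.
Step 4 — H = 0.7168 + j0.4506.
Step 5 — Magnitude: |H| = 0.8466 (-1.4 dB); phase: φ = 32.2°.

|H| = 0.8466 (-1.4 dB), φ = 32.2°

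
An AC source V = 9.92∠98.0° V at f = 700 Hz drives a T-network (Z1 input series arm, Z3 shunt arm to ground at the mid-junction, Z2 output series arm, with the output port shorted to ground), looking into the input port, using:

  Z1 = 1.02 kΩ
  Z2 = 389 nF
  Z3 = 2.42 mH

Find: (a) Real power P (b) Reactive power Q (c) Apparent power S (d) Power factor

Step 1 — Angular frequency: ω = 2π·f = 2π·700 = 4398 rad/s.
Step 2 — Component impedances:
  Z1: Z = R = 1020 Ω
  Z2: Z = 1/(jωC) = -j/(ω·C) = 0 - j584.5 Ω
  Z3: Z = jωL = j·4398·0.00242 = 0 + j10.64 Ω
Step 3 — With the output port shorted to ground, the output series arm Z2 runs from the junction to ground; the shunt arm Z3 also runs from the junction to ground. They appear in parallel: Z3 || Z2 = 0 + j10.84 Ω.
Step 4 — Series with input arm Z1: Z_in = Z1 + (Z3 || Z2) = 1020 + j10.84 Ω = 1020∠0.6° Ω.
Step 5 — Source phasor: V = 9.92∠98.0° V = -1.381 + j9.823 V.
Step 6 — Current: I = V / Z = -0.001251 + j0.009644 A = 0.009725∠97.4° A.
Step 7 — Complex power: S = V·I* = 0.09647 + j0.001025 VA.
Step 8 — Real power: P = Re(S) = 0.09647 W.
Step 9 — Reactive power: Q = Im(S) = 0.001025 VAR.
Step 10 — Apparent power: |S| = 0.09647 VA.
Step 11 — Power factor: PF = P/|S| = 0.9999 (lagging).

(a) P = 0.09647 W  (b) Q = 0.001025 VAR  (c) S = 0.09647 VA  (d) PF = 0.9999 (lagging)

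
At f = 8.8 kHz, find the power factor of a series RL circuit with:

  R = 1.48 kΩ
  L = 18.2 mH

Step 1 — Angular frequency: ω = 2π·f = 2π·8800 = 5.529e+04 rad/s.
Step 2 — Component impedances:
  R: Z = R = 1480 Ω
  L: Z = jωL = j·5.529e+04·0.0182 = 0 + j1006 Ω
Step 3 — Series combination: Z_total = R + L = 1480 + j1006 Ω = 1790∠34.2° Ω.
Step 4 — Power factor: PF = cos(φ) = Re(Z)/|Z| = 1480/1789.71 = 0.8269.
Step 5 — Type: Im(Z) = 1006 ⇒ lagging (phase φ = 34.2°).

PF = 0.8269 (lagging, φ = 34.2°)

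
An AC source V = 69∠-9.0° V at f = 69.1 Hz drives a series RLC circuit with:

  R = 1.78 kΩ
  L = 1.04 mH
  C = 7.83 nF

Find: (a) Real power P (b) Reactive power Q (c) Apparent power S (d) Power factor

Step 1 — Angular frequency: ω = 2π·f = 2π·69.1 = 434.2 rad/s.
Step 2 — Component impedances:
  R: Z = R = 1780 Ω
  L: Z = jωL = j·434.2·0.00104 = 0 + j0.4515 Ω
  C: Z = 1/(jωC) = -j/(ω·C) = 0 - j2.942e+05 Ω
Step 3 — Series combination: Z_total = R + L + C = 1780 - j2.942e+05 Ω = 2.942e+05∠-89.7° Ω.
Step 4 — Source phasor: V = 69∠-9.0° V = 68.15 - j10.79 V.
Step 5 — Current: I = V / Z = 3.81e-05 + j0.0002314 A = 0.0002346∠80.7° A.
Step 6 — Complex power: S = V·I* = 9.794e-05 - j0.01618 VA.
Step 7 — Real power: P = Re(S) = 9.794e-05 W.
Step 8 — Reactive power: Q = Im(S) = -0.01618 VAR.
Step 9 — Apparent power: |S| = 0.01618 VA.
Step 10 — Power factor: PF = P/|S| = 0.006051 (leading).

(a) P = 9.794e-05 W  (b) Q = -0.01618 VAR  (c) S = 0.01618 VA  (d) PF = 0.006051 (leading)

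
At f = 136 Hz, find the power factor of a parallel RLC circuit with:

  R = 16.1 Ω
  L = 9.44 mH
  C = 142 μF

Step 1 — Angular frequency: ω = 2π·f = 2π·136 = 854.5 rad/s.
Step 2 — Component impedances:
  R: Z = R = 16.1 Ω
  L: Z = jωL = j·854.5·0.00944 = 0 + j8.067 Ω
  C: Z = 1/(jωC) = -j/(ω·C) = 0 - j8.241 Ω
Step 3 — Parallel combination: 1/Z_total = 1/R + 1/L + 1/C; Z_total = 16.07 + j0.6797 Ω = 16.09∠2.4° Ω.
Step 4 — Power factor: PF = cos(φ) = Re(Z)/|Z| = 16.071/16.086 = 0.9991.
Step 5 — Type: Im(Z) = 0.6797 ⇒ lagging (phase φ = 2.4°).

PF = 0.9991 (lagging, φ = 2.4°)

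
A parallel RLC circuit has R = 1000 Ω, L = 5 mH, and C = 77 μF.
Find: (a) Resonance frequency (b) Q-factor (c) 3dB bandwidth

Step 1 — Resonance: ω₀ = 1/√(LC) = 1/√(0.005·7.7e-05) = 1612 rad/s.
Step 2 — f₀ = ω₀/(2π) = 256.5 Hz.
Step 3 — Parallel Q: Q = R/(ω₀L) = 1000/(1612·0.005) = 124.1.
Step 4 — Bandwidth: Δω = ω₀/Q = 12.99 rad/s; BW = Δω/(2π) = 2.067 Hz.

(a) f₀ = 256.5 Hz  (b) Q = 124.1  (c) BW = 2.067 Hz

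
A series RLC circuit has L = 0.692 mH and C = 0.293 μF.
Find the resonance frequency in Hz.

Step 1 — Resonance condition Im(Z)=0 gives ω₀ = 1/√(LC).
Step 2 — ω₀ = 1/√(0.000692·2.93e-07) = 7.023e+04 rad/s.
Step 3 — f₀ = ω₀/(2π) = 1.118e+04 Hz.

f₀ = 1.118e+04 Hz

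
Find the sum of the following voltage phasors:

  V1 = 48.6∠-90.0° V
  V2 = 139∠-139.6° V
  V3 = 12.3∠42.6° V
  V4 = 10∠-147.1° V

Step 1 — Convert each phasor to rectangular form:
  V1 = 48.6·(cos(-90.0°) + j·sin(-90.0°)) = 0 - j48.6 V
  V2 = 139·(cos(-139.6°) + j·sin(-139.6°)) = -105.9 - j90.09 V
  V3 = 12.3·(cos(42.6°) + j·sin(42.6°)) = 9.054 + j8.326 V
  V4 = 10·(cos(-147.1°) + j·sin(-147.1°)) = -8.396 - j5.432 V
Step 2 — Sum components: V_total = -105.2 - j135.8 V.
Step 3 — Convert to polar: |V_total| = 171.8 V, ∠V_total = -127.8°.

V_total = 171.8∠-127.8° V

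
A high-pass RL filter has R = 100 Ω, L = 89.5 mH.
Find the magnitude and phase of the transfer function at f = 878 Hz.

Step 1 — Angular frequency: ω = 2π·878 = 5517 rad/s.
Step 2 — Transfer function: H(jω) = jωL/(R + jωL).
Step 3 — Numerator jωL = j·493.7; denominator R + jωL = 100 + j493.7.
Step 4 — H = 0.9606 + j0.1946.
Step 5 — Magnitude: |H| = 0.9801 (-0.2 dB); phase: φ = 11.4°.

|H| = 0.9801 (-0.2 dB), φ = 11.4°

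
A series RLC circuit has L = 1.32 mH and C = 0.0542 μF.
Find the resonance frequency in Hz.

Step 1 — Resonance condition Im(Z)=0 gives ω₀ = 1/√(LC).
Step 2 — ω₀ = 1/√(0.00132·5.42e-08) = 1.182e+05 rad/s.
Step 3 — f₀ = ω₀/(2π) = 1.882e+04 Hz.

f₀ = 1.882e+04 Hz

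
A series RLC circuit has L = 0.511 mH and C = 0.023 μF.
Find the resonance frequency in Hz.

Step 1 — Resonance condition Im(Z)=0 gives ω₀ = 1/√(LC).
Step 2 — ω₀ = 1/√(0.000511·2.3e-08) = 2.917e+05 rad/s.
Step 3 — f₀ = ω₀/(2π) = 4.642e+04 Hz.

f₀ = 4.642e+04 Hz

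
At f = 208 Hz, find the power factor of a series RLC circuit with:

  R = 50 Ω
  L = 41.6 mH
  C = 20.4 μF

Step 1 — Angular frequency: ω = 2π·f = 2π·208 = 1307 rad/s.
Step 2 — Component impedances:
  R: Z = R = 50 Ω
  L: Z = jωL = j·1307·0.0416 = 0 + j54.37 Ω
  C: Z = 1/(jωC) = -j/(ω·C) = 0 - j37.51 Ω
Step 3 — Series combination: Z_total = R + L + C = 50 + j16.86 Ω = 52.77∠18.6° Ω.
Step 4 — Power factor: PF = cos(φ) = Re(Z)/|Z| = 50/52.766 = 0.9476.
Step 5 — Type: Im(Z) = 16.86 ⇒ lagging (phase φ = 18.6°).

PF = 0.9476 (lagging, φ = 18.6°)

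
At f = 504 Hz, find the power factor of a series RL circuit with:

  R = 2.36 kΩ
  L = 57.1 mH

Step 1 — Angular frequency: ω = 2π·f = 2π·504 = 3167 rad/s.
Step 2 — Component impedances:
  R: Z = R = 2360 Ω
  L: Z = jωL = j·3167·0.0571 = 0 + j180.8 Ω
Step 3 — Series combination: Z_total = R + L = 2360 + j180.8 Ω = 2367∠4.4° Ω.
Step 4 — Power factor: PF = cos(φ) = Re(Z)/|Z| = 2360/2366.9 = 0.9971.
Step 5 — Type: Im(Z) = 180.8 ⇒ lagging (phase φ = 4.4°).

PF = 0.9971 (lagging, φ = 4.4°)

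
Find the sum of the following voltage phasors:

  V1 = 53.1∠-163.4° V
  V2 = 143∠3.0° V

Step 1 — Convert each phasor to rectangular form:
  V1 = 53.1·(cos(-163.4°) + j·sin(-163.4°)) = -50.89 - j15.17 V
  V2 = 143·(cos(3.0°) + j·sin(3.0°)) = 142.8 + j7.484 V
Step 2 — Sum components: V_total = 91.92 - j7.686 V.
Step 3 — Convert to polar: |V_total| = 92.24 V, ∠V_total = -4.8°.

V_total = 92.24∠-4.8° V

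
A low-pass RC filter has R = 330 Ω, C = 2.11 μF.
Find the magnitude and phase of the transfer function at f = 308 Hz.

Step 1 — Angular frequency: ω = 2π·308 = 1935 rad/s.
Step 2 — Transfer function: H(jω) = 1/(1 + jωRC).
Step 3 — Denominator: 1 + jωRC = 1 + j·1935·330·2.11e-06 = 1 + j1.347.
Step 4 — H = 0.3551 - j0.4786.
Step 5 — Magnitude: |H| = 0.5959 (-4.5 dB); phase: φ = -53.4°.

|H| = 0.5959 (-4.5 dB), φ = -53.4°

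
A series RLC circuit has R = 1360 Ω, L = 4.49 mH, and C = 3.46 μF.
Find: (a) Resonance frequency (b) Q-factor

Step 1 — Resonance condition Im(Z)=0 gives ω₀ = 1/√(LC).
Step 2 — ω₀ = 1/√(0.00449·3.46e-06) = 8023 rad/s.
Step 3 — f₀ = ω₀/(2π) = 1277 Hz.
Step 4 — Series Q: Q = ω₀L/R = 8023·0.00449/1360 = 0.02649.

(a) f₀ = 1277 Hz  (b) Q = 0.02649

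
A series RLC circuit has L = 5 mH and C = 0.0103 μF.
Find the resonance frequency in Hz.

Step 1 — Resonance condition Im(Z)=0 gives ω₀ = 1/√(LC).
Step 2 — ω₀ = 1/√(0.005·1.03e-08) = 1.393e+05 rad/s.
Step 3 — f₀ = ω₀/(2π) = 2.218e+04 Hz.

f₀ = 2.218e+04 Hz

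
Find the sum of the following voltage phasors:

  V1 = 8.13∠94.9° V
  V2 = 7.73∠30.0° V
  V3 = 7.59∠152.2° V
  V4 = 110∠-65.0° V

Step 1 — Convert each phasor to rectangular form:
  V1 = 8.13·(cos(94.9°) + j·sin(94.9°)) = -0.6944 + j8.1 V
  V2 = 7.73·(cos(30.0°) + j·sin(30.0°)) = 6.694 + j3.865 V
  V3 = 7.59·(cos(152.2°) + j·sin(152.2°)) = -6.714 + j3.54 V
  V4 = 110·(cos(-65.0°) + j·sin(-65.0°)) = 46.49 - j99.69 V
Step 2 — Sum components: V_total = 45.77 - j84.19 V.
Step 3 — Convert to polar: |V_total| = 95.83 V, ∠V_total = -61.5°.

V_total = 95.83∠-61.5° V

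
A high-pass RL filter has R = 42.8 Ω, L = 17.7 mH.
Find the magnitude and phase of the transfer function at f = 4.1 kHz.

Step 1 — Angular frequency: ω = 2π·4100 = 2.576e+04 rad/s.
Step 2 — Transfer function: H(jω) = jωL/(R + jωL).
Step 3 — Numerator jωL = j·456; denominator R + jωL = 42.8 + j456.
Step 4 — H = 0.9913 + j0.09305.
Step 5 — Magnitude: |H| = 0.9956 (-0.0 dB); phase: φ = 5.4°.

|H| = 0.9956 (-0.0 dB), φ = 5.4°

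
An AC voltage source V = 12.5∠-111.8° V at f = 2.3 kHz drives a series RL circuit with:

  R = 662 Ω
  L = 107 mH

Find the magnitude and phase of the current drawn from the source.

Step 1 — Angular frequency: ω = 2π·f = 2π·2300 = 1.445e+04 rad/s.
Step 2 — Component impedances:
  R: Z = R = 662 Ω
  L: Z = jωL = j·1.445e+04·0.107 = 0 + j1546 Ω
Step 3 — Series combination: Z_total = R + L = 662 + j1546 Ω = 1682∠66.8° Ω.
Step 4 — Source phasor: V = 12.5∠-111.8° V = -4.642 - j11.61 V.
Step 5 — Ohm's law: I = V / Z_total = (-4.642 - j11.61) / (662 + j1546) = -0.007429 - j0.0001786 A.
Step 6 — Convert to polar: |I| = 0.007431 A, ∠I = -178.6°.

I = 0.007431∠-178.6° A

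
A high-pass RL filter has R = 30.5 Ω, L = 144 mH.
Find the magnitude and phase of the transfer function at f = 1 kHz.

Step 1 — Angular frequency: ω = 2π·1000 = 6283 rad/s.
Step 2 — Transfer function: H(jω) = jωL/(R + jωL).
Step 3 — Numerator jωL = j·904.8; denominator R + jωL = 30.5 + j904.8.
Step 4 — H = 0.9989 + j0.03367.
Step 5 — Magnitude: |H| = 0.9994 (-0.0 dB); phase: φ = 1.9°.

|H| = 0.9994 (-0.0 dB), φ = 1.9°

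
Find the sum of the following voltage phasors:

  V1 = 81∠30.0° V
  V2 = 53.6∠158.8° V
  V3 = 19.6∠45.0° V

Step 1 — Convert each phasor to rectangular form:
  V1 = 81·(cos(30.0°) + j·sin(30.0°)) = 70.15 + j40.5 V
  V2 = 53.6·(cos(158.8°) + j·sin(158.8°)) = -49.97 + j19.38 V
  V3 = 19.6·(cos(45.0°) + j·sin(45.0°)) = 13.86 + j13.86 V
Step 2 — Sum components: V_total = 34.03 + j73.74 V.
Step 3 — Convert to polar: |V_total| = 81.22 V, ∠V_total = 65.2°.

V_total = 81.22∠65.2° V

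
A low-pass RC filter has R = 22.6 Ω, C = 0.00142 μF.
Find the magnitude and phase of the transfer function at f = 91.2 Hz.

Step 1 — Angular frequency: ω = 2π·91.2 = 573 rad/s.
Step 2 — Transfer function: H(jω) = 1/(1 + jωRC).
Step 3 — Denominator: 1 + jωRC = 1 + j·573·22.6·1.42e-09 = 1 + j1.839e-05.
Step 4 — H = 1 - j1.839e-05.
Step 5 — Magnitude: |H| = 1 (-0.0 dB); phase: φ = -0.0°.

|H| = 1 (-0.0 dB), φ = -0.0°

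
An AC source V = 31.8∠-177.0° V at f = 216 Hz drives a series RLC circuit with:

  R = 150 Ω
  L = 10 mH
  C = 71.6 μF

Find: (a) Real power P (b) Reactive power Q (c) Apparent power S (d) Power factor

Step 1 — Angular frequency: ω = 2π·f = 2π·216 = 1357 rad/s.
Step 2 — Component impedances:
  R: Z = R = 150 Ω
  L: Z = jωL = j·1357·0.01 = 0 + j13.57 Ω
  C: Z = 1/(jωC) = -j/(ω·C) = 0 - j10.29 Ω
Step 3 — Series combination: Z_total = R + L + C = 150 + j3.281 Ω = 150∠1.3° Ω.
Step 4 — Source phasor: V = 31.8∠-177.0° V = -31.76 - j1.664 V.
Step 5 — Current: I = V / Z = -0.2119 - j0.006462 A = 0.2119∠-178.3° A.
Step 6 — Complex power: S = V·I* = 6.738 + j0.1474 VA.
Step 7 — Real power: P = Re(S) = 6.738 W.
Step 8 — Reactive power: Q = Im(S) = 0.1474 VAR.
Step 9 — Apparent power: |S| = 6.74 VA.
Step 10 — Power factor: PF = P/|S| = 0.9998 (lagging).

(a) P = 6.738 W  (b) Q = 0.1474 VAR  (c) S = 6.74 VA  (d) PF = 0.9998 (lagging)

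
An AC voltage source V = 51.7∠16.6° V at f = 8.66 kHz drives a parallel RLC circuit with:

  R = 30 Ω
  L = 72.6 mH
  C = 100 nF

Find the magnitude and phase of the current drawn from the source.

Step 1 — Angular frequency: ω = 2π·f = 2π·8660 = 5.441e+04 rad/s.
Step 2 — Component impedances:
  R: Z = R = 30 Ω
  L: Z = jωL = j·5.441e+04·0.0726 = 0 + j3950 Ω
  C: Z = 1/(jωC) = -j/(ω·C) = 0 - j183.8 Ω
Step 3 — Parallel combination: 1/Z_total = 1/R + 1/L + 1/C; Z_total = 29.29 - j4.559 Ω = 29.64∠-8.8° Ω.
Step 4 — Source phasor: V = 51.7∠16.6° V = 49.55 + j14.77 V.
Step 5 — Ohm's law: I = V / Z_total = (49.55 + j14.77) / (29.29 - j4.559) = 1.575 + j0.7494 A.
Step 6 — Convert to polar: |I| = 1.744 A, ∠I = 25.4°.

I = 1.744∠25.4° A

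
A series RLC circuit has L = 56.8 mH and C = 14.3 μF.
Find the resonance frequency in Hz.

Step 1 — Resonance condition Im(Z)=0 gives ω₀ = 1/√(LC).
Step 2 — ω₀ = 1/√(0.0568·1.43e-05) = 1110 rad/s.
Step 3 — f₀ = ω₀/(2π) = 176.6 Hz.

f₀ = 176.6 Hz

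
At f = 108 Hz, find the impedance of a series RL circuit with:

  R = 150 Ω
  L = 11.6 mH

Step 1 — Angular frequency: ω = 2π·f = 2π·108 = 678.6 rad/s.
Step 2 — Component impedances:
  R: Z = R = 150 Ω
  L: Z = jωL = j·678.6·0.0116 = 0 + j7.872 Ω
Step 3 — Series combination: Z_total = R + L = 150 + j7.872 Ω = 150.2∠3.0° Ω.

Z = 150 + j7.872 Ω = 150.2∠3.0° Ω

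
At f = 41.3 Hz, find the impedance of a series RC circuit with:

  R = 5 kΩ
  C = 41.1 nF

Step 1 — Angular frequency: ω = 2π·f = 2π·41.3 = 259.5 rad/s.
Step 2 — Component impedances:
  R: Z = R = 5000 Ω
  C: Z = 1/(jωC) = -j/(ω·C) = 0 - j9.376e+04 Ω
Step 3 — Series combination: Z_total = R + C = 5000 - j9.376e+04 Ω = 9.39e+04∠-86.9° Ω.

Z = 5000 - j9.376e+04 Ω = 9.39e+04∠-86.9° Ω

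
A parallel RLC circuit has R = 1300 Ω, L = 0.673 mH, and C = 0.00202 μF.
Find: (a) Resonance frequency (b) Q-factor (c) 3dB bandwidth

Step 1 — Resonance: ω₀ = 1/√(LC) = 1/√(0.000673·2.02e-09) = 8.577e+05 rad/s.
Step 2 — f₀ = ω₀/(2π) = 1.365e+05 Hz.
Step 3 — Parallel Q: Q = R/(ω₀L) = 1300/(8.577e+05·0.000673) = 2.252.
Step 4 — Bandwidth: Δω = ω₀/Q = 3.808e+05 rad/s; BW = Δω/(2π) = 6.061e+04 Hz.

(a) f₀ = 1.365e+05 Hz  (b) Q = 2.252  (c) BW = 6.061e+04 Hz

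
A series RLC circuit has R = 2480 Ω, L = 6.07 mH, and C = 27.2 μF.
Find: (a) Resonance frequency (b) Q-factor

Step 1 — Resonance condition Im(Z)=0 gives ω₀ = 1/√(LC).
Step 2 — ω₀ = 1/√(0.00607·2.72e-05) = 2461 rad/s.
Step 3 — f₀ = ω₀/(2π) = 391.7 Hz.
Step 4 — Series Q: Q = ω₀L/R = 2461·0.00607/2480 = 0.006024.

(a) f₀ = 391.7 Hz  (b) Q = 0.006024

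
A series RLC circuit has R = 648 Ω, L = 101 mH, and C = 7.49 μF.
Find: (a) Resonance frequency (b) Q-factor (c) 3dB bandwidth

Step 1 — Resonance: ω₀ = 1/√(LC) = 1/√(0.101·7.49e-06) = 1150 rad/s.
Step 2 — f₀ = ω₀/(2π) = 183 Hz.
Step 3 — Series Q: Q = ω₀L/R = 1150·0.101/648 = 0.1792.
Step 4 — Bandwidth: Δω = ω₀/Q = 6416 rad/s; BW = Δω/(2π) = 1021 Hz.

(a) f₀ = 183 Hz  (b) Q = 0.1792  (c) BW = 1021 Hz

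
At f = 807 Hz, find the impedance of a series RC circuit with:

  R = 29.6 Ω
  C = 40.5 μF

Step 1 — Angular frequency: ω = 2π·f = 2π·807 = 5071 rad/s.
Step 2 — Component impedances:
  R: Z = R = 29.6 Ω
  C: Z = 1/(jωC) = -j/(ω·C) = 0 - j4.87 Ω
Step 3 — Series combination: Z_total = R + C = 29.6 - j4.87 Ω = 30∠-9.3° Ω.

Z = 29.6 - j4.87 Ω = 30∠-9.3° Ω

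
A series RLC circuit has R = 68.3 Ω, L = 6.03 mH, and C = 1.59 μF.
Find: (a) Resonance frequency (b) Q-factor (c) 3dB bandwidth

Step 1 — Resonance: ω₀ = 1/√(LC) = 1/√(0.00603·1.59e-06) = 1.021e+04 rad/s.
Step 2 — f₀ = ω₀/(2π) = 1625 Hz.
Step 3 — Series Q: Q = ω₀L/R = 1.021e+04·0.00603/68.3 = 0.9017.
Step 4 — Bandwidth: Δω = ω₀/Q = 1.133e+04 rad/s; BW = Δω/(2π) = 1803 Hz.

(a) f₀ = 1625 Hz  (b) Q = 0.9017  (c) BW = 1803 Hz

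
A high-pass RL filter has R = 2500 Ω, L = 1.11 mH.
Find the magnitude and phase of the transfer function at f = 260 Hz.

Step 1 — Angular frequency: ω = 2π·260 = 1634 rad/s.
Step 2 — Transfer function: H(jω) = jωL/(R + jωL).
Step 3 — Numerator jωL = j·1.813; denominator R + jωL = 2500 + j1.813.
Step 4 — H = 5.261e-07 + j0.0007253.
Step 5 — Magnitude: |H| = 0.0007253 (-62.8 dB); phase: φ = 90.0°.

|H| = 0.0007253 (-62.8 dB), φ = 90.0°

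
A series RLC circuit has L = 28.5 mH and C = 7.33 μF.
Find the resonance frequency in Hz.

Step 1 — Resonance condition Im(Z)=0 gives ω₀ = 1/√(LC).
Step 2 — ω₀ = 1/√(0.0285·7.33e-06) = 2188 rad/s.
Step 3 — f₀ = ω₀/(2π) = 348.2 Hz.

f₀ = 348.2 Hz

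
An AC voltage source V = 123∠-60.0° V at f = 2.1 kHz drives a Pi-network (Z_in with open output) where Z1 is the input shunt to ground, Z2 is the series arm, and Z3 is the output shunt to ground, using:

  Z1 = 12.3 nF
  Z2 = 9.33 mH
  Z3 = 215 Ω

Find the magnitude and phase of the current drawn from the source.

Step 1 — Angular frequency: ω = 2π·f = 2π·2100 = 1.319e+04 rad/s.
Step 2 — Component impedances:
  Z1: Z = 1/(jωC) = -j/(ω·C) = 0 - j6162 Ω
  Z2: Z = jωL = j·1.319e+04·0.00933 = 0 + j123.1 Ω
  Z3: Z = R = 215 Ω
Step 3 — With open output, the series arm Z2 and the output shunt Z3 appear in series to ground: Z2 + Z3 = 215 + j123.1 Ω.
Step 4 — Parallel with input shunt Z1: Z_in = Z1 || (Z2 + Z3) = 223.6 + j117.7 Ω = 252.6∠27.8° Ω.
Step 5 — Source phasor: V = 123∠-60.0° V = 61.5 - j106.5 V.
Step 6 — Ohm's law: I = V / Z_total = (61.5 - j106.5) / (223.6 + j117.7) = 0.01906 - j0.4865 A.
Step 7 — Convert to polar: |I| = 0.4869 A, ∠I = -87.8°.

I = 0.4869∠-87.8° A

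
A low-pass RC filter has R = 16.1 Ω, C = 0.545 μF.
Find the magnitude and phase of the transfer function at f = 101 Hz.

Step 1 — Angular frequency: ω = 2π·101 = 634.6 rad/s.
Step 2 — Transfer function: H(jω) = 1/(1 + jωRC).
Step 3 — Denominator: 1 + jωRC = 1 + j·634.6·16.1·5.45e-07 = 1 + j0.005568.
Step 4 — H = 1 - j0.005568.
Step 5 — Magnitude: |H| = 1 (-0.0 dB); phase: φ = -0.3°.

|H| = 1 (-0.0 dB), φ = -0.3°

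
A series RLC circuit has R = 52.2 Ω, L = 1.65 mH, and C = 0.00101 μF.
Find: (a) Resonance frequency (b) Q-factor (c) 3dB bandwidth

Step 1 — Resonance: ω₀ = 1/√(LC) = 1/√(0.00165·1.01e-09) = 7.746e+05 rad/s.
Step 2 — f₀ = ω₀/(2π) = 1.233e+05 Hz.
Step 3 — Series Q: Q = ω₀L/R = 7.746e+05·0.00165/52.2 = 24.49.
Step 4 — Bandwidth: Δω = ω₀/Q = 3.164e+04 rad/s; BW = Δω/(2π) = 5035 Hz.

(a) f₀ = 1.233e+05 Hz  (b) Q = 24.49  (c) BW = 5035 Hz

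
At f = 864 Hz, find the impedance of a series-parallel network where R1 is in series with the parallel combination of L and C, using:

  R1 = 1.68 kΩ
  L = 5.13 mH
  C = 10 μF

Step 1 — Angular frequency: ω = 2π·f = 2π·864 = 5429 rad/s.
Step 2 — Component impedances:
  R1: Z = R = 1680 Ω
  L: Z = jωL = j·5429·0.00513 = 0 + j27.85 Ω
  C: Z = 1/(jωC) = -j/(ω·C) = 0 - j18.42 Ω
Step 3 — Parallel branch: L || C = 1/(1/L + 1/C) = 0 - j54.41 Ω.
Step 4 — Series with R1: Z_total = R1 + (L || C) = 1680 - j54.41 Ω = 1681∠-1.9° Ω.

Z = 1680 - j54.41 Ω = 1681∠-1.9° Ω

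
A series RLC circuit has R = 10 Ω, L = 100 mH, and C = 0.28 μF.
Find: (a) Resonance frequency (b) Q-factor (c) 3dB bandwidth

Step 1 — Resonance: ω₀ = 1/√(LC) = 1/√(0.1·2.8e-07) = 5976 rad/s.
Step 2 — f₀ = ω₀/(2π) = 951.1 Hz.
Step 3 — Series Q: Q = ω₀L/R = 5976·0.1/10 = 59.76.
Step 4 — Bandwidth: Δω = ω₀/Q = 100 rad/s; BW = Δω/(2π) = 15.92 Hz.

(a) f₀ = 951.1 Hz  (b) Q = 59.76  (c) BW = 15.92 Hz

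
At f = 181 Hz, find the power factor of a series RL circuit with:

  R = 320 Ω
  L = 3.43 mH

Step 1 — Angular frequency: ω = 2π·f = 2π·181 = 1137 rad/s.
Step 2 — Component impedances:
  R: Z = R = 320 Ω
  L: Z = jωL = j·1137·0.00343 = 0 + j3.901 Ω
Step 3 — Series combination: Z_total = R + L = 320 + j3.901 Ω = 320∠0.7° Ω.
Step 4 — Power factor: PF = cos(φ) = Re(Z)/|Z| = 320/320.02 = 0.9999.
Step 5 — Type: Im(Z) = 3.901 ⇒ lagging (phase φ = 0.7°).

PF = 0.9999 (lagging, φ = 0.7°)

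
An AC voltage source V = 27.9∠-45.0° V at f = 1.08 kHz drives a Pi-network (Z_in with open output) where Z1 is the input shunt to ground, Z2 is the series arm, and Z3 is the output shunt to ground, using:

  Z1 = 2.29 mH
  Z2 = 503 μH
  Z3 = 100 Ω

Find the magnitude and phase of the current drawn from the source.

Step 1 — Angular frequency: ω = 2π·f = 2π·1080 = 6786 rad/s.
Step 2 — Component impedances:
  Z1: Z = jωL = j·6786·0.00229 = 0 + j15.54 Ω
  Z2: Z = jωL = j·6786·0.000503 = 0 + j3.413 Ω
  Z3: Z = R = 100 Ω
Step 3 — With open output, the series arm Z2 and the output shunt Z3 appear in series to ground: Z2 + Z3 = 100 + j3.413 Ω.
Step 4 — Parallel with input shunt Z1: Z_in = Z1 || (Z2 + Z3) = 2.331 + j15.1 Ω = 15.28∠81.2° Ω.
Step 5 — Source phasor: V = 27.9∠-45.0° V = 19.73 - j19.73 V.
Step 6 — Ohm's law: I = V / Z_total = (19.73 - j19.73) / (2.331 + j15.1) = -1.079 - j1.473 A.
Step 7 — Convert to polar: |I| = 1.826 A, ∠I = -126.2°.

I = 1.826∠-126.2° A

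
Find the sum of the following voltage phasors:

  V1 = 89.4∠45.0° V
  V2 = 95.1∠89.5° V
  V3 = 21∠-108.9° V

Step 1 — Convert each phasor to rectangular form:
  V1 = 89.4·(cos(45.0°) + j·sin(45.0°)) = 63.22 + j63.22 V
  V2 = 95.1·(cos(89.5°) + j·sin(89.5°)) = 0.8299 + j95.1 V
  V3 = 21·(cos(-108.9°) + j·sin(-108.9°)) = -6.802 - j19.87 V
Step 2 — Sum components: V_total = 57.24 + j138.4 V.
Step 3 — Convert to polar: |V_total| = 149.8 V, ∠V_total = 67.5°.

V_total = 149.8∠67.5° V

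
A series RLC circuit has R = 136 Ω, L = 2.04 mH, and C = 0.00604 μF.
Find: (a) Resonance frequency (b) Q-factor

Step 1 — Resonance condition Im(Z)=0 gives ω₀ = 1/√(LC).
Step 2 — ω₀ = 1/√(0.00204·6.04e-09) = 2.849e+05 rad/s.
Step 3 — f₀ = ω₀/(2π) = 4.534e+04 Hz.
Step 4 — Series Q: Q = ω₀L/R = 2.849e+05·0.00204/136 = 4.273.

(a) f₀ = 4.534e+04 Hz  (b) Q = 4.273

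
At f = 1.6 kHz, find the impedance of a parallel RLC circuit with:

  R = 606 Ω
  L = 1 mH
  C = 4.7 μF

Step 1 — Angular frequency: ω = 2π·f = 2π·1600 = 1.005e+04 rad/s.
Step 2 — Component impedances:
  R: Z = R = 606 Ω
  L: Z = jωL = j·1.005e+04·0.001 = 0 + j10.05 Ω
  C: Z = 1/(jωC) = -j/(ω·C) = 0 - j21.16 Ω
Step 3 — Parallel combination: 1/Z_total = 1/R + 1/L + 1/C; Z_total = 0.6045 + j19.13 Ω = 19.14∠88.2° Ω.

Z = 0.6045 + j19.13 Ω = 19.14∠88.2° Ω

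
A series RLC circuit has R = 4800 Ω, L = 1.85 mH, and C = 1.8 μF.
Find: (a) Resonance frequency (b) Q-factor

Step 1 — Resonance condition Im(Z)=0 gives ω₀ = 1/√(LC).
Step 2 — ω₀ = 1/√(0.00185·1.8e-06) = 1.733e+04 rad/s.
Step 3 — f₀ = ω₀/(2π) = 2758 Hz.
Step 4 — Series Q: Q = ω₀L/R = 1.733e+04·0.00185/4800 = 0.006679.

(a) f₀ = 2758 Hz  (b) Q = 0.006679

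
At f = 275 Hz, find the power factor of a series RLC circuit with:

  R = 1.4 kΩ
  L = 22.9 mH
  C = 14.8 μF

Step 1 — Angular frequency: ω = 2π·f = 2π·275 = 1728 rad/s.
Step 2 — Component impedances:
  R: Z = R = 1400 Ω
  L: Z = jωL = j·1728·0.0229 = 0 + j39.57 Ω
  C: Z = 1/(jωC) = -j/(ω·C) = 0 - j39.1 Ω
Step 3 — Series combination: Z_total = R + L + C = 1400 + j0.464 Ω = 1400∠0.0° Ω.
Step 4 — Power factor: PF = cos(φ) = Re(Z)/|Z| = 1400/1400 = 1.
Step 5 — Type: Im(Z) = 0.464 ⇒ lagging (phase φ = 0.0°).

PF = 1 (lagging, φ = 0.0°)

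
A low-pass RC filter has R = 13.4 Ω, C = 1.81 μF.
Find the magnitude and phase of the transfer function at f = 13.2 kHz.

Step 1 — Angular frequency: ω = 2π·1.32e+04 = 8.294e+04 rad/s.
Step 2 — Transfer function: H(jω) = 1/(1 + jωRC).
Step 3 — Denominator: 1 + jωRC = 1 + j·8.294e+04·13.4·1.81e-06 = 1 + j2.012.
Step 4 — H = 0.1982 - j0.3986.
Step 5 — Magnitude: |H| = 0.4452 (-7.0 dB); phase: φ = -63.6°.

|H| = 0.4452 (-7.0 dB), φ = -63.6°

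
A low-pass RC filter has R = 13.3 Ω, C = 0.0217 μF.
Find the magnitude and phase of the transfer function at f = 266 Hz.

Step 1 — Angular frequency: ω = 2π·266 = 1671 rad/s.
Step 2 — Transfer function: H(jω) = 1/(1 + jωRC).
Step 3 — Denominator: 1 + jωRC = 1 + j·1671·13.3·2.17e-08 = 1 + j0.0004824.
Step 4 — H = 1 - j0.0004824.
Step 5 — Magnitude: |H| = 1 (-0.0 dB); phase: φ = -0.0°.

|H| = 1 (-0.0 dB), φ = -0.0°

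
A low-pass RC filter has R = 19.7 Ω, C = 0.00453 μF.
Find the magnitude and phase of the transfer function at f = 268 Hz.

Step 1 — Angular frequency: ω = 2π·268 = 1684 rad/s.
Step 2 — Transfer function: H(jω) = 1/(1 + jωRC).
Step 3 — Denominator: 1 + jωRC = 1 + j·1684·19.7·4.53e-09 = 1 + j0.0001503.
Step 4 — H = 1 - j0.0001503.
Step 5 — Magnitude: |H| = 1 (-0.0 dB); phase: φ = -0.0°.

|H| = 1 (-0.0 dB), φ = -0.0°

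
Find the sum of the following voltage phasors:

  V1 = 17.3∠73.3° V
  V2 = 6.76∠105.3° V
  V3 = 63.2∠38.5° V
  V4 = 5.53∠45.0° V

Step 1 — Convert each phasor to rectangular form:
  V1 = 17.3·(cos(73.3°) + j·sin(73.3°)) = 4.971 + j16.57 V
  V2 = 6.76·(cos(105.3°) + j·sin(105.3°)) = -1.784 + j6.52 V
  V3 = 63.2·(cos(38.5°) + j·sin(38.5°)) = 49.46 + j39.34 V
  V4 = 5.53·(cos(45.0°) + j·sin(45.0°)) = 3.91 + j3.91 V
Step 2 — Sum components: V_total = 56.56 + j66.34 V.
Step 3 — Convert to polar: |V_total| = 87.18 V, ∠V_total = 49.6°.

V_total = 87.18∠49.6° V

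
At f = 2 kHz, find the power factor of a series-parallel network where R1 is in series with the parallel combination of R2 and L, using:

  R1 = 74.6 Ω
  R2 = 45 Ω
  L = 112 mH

Step 1 — Angular frequency: ω = 2π·f = 2π·2000 = 1.257e+04 rad/s.
Step 2 — Component impedances:
  R1: Z = R = 74.6 Ω
  R2: Z = R = 45 Ω
  L: Z = jωL = j·1.257e+04·0.112 = 0 + j1407 Ω
Step 3 — Parallel branch: R2 || L = 1/(1/R2 + 1/L) = 44.95 + j1.437 Ω.
Step 4 — Series with R1: Z_total = R1 + (R2 || L) = 119.6 + j1.437 Ω = 119.6∠0.7° Ω.
Step 5 — Power factor: PF = cos(φ) = Re(Z)/|Z| = 119.55/119.56 = 0.9999.
Step 6 — Type: Im(Z) = 1.437 ⇒ lagging (phase φ = 0.7°).

PF = 0.9999 (lagging, φ = 0.7°)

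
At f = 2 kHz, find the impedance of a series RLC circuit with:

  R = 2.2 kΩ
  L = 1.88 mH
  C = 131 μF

Step 1 — Angular frequency: ω = 2π·f = 2π·2000 = 1.257e+04 rad/s.
Step 2 — Component impedances:
  R: Z = R = 2200 Ω
  L: Z = jωL = j·1.257e+04·0.00188 = 0 + j23.62 Ω
  C: Z = 1/(jωC) = -j/(ω·C) = 0 - j0.6075 Ω
Step 3 — Series combination: Z_total = R + L + C = 2200 + j23.02 Ω = 2200∠0.6° Ω.

Z = 2200 + j23.02 Ω = 2200∠0.6° Ω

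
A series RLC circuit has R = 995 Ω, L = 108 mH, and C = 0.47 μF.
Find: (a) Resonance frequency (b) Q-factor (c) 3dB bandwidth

Step 1 — Resonance condition Im(Z)=0 gives ω₀ = 1/√(LC).
Step 2 — ω₀ = 1/√(0.108·4.7e-07) = 4439 rad/s.
Step 3 — f₀ = ω₀/(2π) = 706.4 Hz.
Step 4 — Series Q: Q = ω₀L/R = 4439·0.108/995 = 0.4818.
Step 5 — 3dB bandwidth: Δω = ω₀/Q = 9213 rad/s; BW = Δω/(2π) = 1466 Hz.

(a) f₀ = 706.4 Hz  (b) Q = 0.4818  (c) BW = 1466 Hz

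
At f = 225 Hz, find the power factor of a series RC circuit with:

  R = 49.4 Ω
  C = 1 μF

Step 1 — Angular frequency: ω = 2π·f = 2π·225 = 1414 rad/s.
Step 2 — Component impedances:
  R: Z = R = 49.4 Ω
  C: Z = 1/(jωC) = -j/(ω·C) = 0 - j707.4 Ω
Step 3 — Series combination: Z_total = R + C = 49.4 - j707.4 Ω = 709.1∠-86.0° Ω.
Step 4 — Power factor: PF = cos(φ) = Re(Z)/|Z| = 49.4/709.1 = 0.06967.
Step 5 — Type: Im(Z) = -707.4 ⇒ leading (phase φ = -86.0°).

PF = 0.06967 (leading, φ = -86.0°)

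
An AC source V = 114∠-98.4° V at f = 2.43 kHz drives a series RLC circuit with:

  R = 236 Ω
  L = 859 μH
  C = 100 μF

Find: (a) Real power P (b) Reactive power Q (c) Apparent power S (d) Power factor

Step 1 — Angular frequency: ω = 2π·f = 2π·2430 = 1.527e+04 rad/s.
Step 2 — Component impedances:
  R: Z = R = 236 Ω
  L: Z = jωL = j·1.527e+04·0.000859 = 0 + j13.12 Ω
  C: Z = 1/(jωC) = -j/(ω·C) = 0 - j0.655 Ω
Step 3 — Series combination: Z_total = R + L + C = 236 + j12.46 Ω = 236.3∠3.0° Ω.
Step 4 — Source phasor: V = 114∠-98.4° V = -16.65 - j112.8 V.
Step 5 — Current: I = V / Z = -0.09553 - j0.4728 A = 0.4824∠-101.4° A.
Step 6 — Complex power: S = V·I* = 54.91 + j2.899 VA.
Step 7 — Real power: P = Re(S) = 54.91 W.
Step 8 — Reactive power: Q = Im(S) = 2.899 VAR.
Step 9 — Apparent power: |S| = 54.99 VA.
Step 10 — Power factor: PF = P/|S| = 0.9986 (lagging).

(a) P = 54.91 W  (b) Q = 2.899 VAR  (c) S = 54.99 VA  (d) PF = 0.9986 (lagging)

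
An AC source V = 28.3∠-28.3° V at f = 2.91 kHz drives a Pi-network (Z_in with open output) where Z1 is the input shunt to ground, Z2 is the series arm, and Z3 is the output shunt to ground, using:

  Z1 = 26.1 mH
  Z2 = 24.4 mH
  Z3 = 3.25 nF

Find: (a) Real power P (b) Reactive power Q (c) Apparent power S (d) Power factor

Step 1 — Angular frequency: ω = 2π·f = 2π·2910 = 1.828e+04 rad/s.
Step 2 — Component impedances:
  Z1: Z = jωL = j·1.828e+04·0.0261 = 0 + j477.2 Ω
  Z2: Z = jωL = j·1.828e+04·0.0244 = 0 + j446.1 Ω
  Z3: Z = 1/(jωC) = -j/(ω·C) = 0 - j1.683e+04 Ω
Step 3 — With open output, the series arm Z2 and the output shunt Z3 appear in series to ground: Z2 + Z3 = 0 - j1.638e+04 Ω.
Step 4 — Parallel with input shunt Z1: Z_in = Z1 || (Z2 + Z3) = 0 + j491.5 Ω = 491.5∠90.0° Ω.
Step 5 — Source phasor: V = 28.3∠-28.3° V = 24.92 - j13.42 V.
Step 6 — Current: I = V / Z = -0.0273 - j0.05069 A = 0.05758∠-118.3° A.
Step 7 — Complex power: S = V·I* = 0 + j1.629 VA.
Step 8 — Real power: P = Re(S) = 0 W.
Step 9 — Reactive power: Q = Im(S) = 1.629 VAR.
Step 10 — Apparent power: |S| = 1.629 VA.
Step 11 — Power factor: PF = P/|S| = 0 (lagging).

(a) P = 0 W  (b) Q = 1.629 VAR  (c) S = 1.629 VA  (d) PF = 0 (lagging)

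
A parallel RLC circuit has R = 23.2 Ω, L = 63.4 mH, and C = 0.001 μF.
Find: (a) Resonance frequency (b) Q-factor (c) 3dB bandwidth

Step 1 — Resonance: ω₀ = 1/√(LC) = 1/√(0.0634·1e-09) = 1.256e+05 rad/s.
Step 2 — f₀ = ω₀/(2π) = 1.999e+04 Hz.
Step 3 — Parallel Q: Q = R/(ω₀L) = 23.2/(1.256e+05·0.0634) = 0.002914.
Step 4 — Bandwidth: Δω = ω₀/Q = 4.31e+07 rad/s; BW = Δω/(2π) = 6.86e+06 Hz.

(a) f₀ = 1.999e+04 Hz  (b) Q = 0.002914  (c) BW = 6.86e+06 Hz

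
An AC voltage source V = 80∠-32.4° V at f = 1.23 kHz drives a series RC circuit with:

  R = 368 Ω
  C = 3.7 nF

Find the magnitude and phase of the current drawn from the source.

Step 1 — Angular frequency: ω = 2π·f = 2π·1230 = 7728 rad/s.
Step 2 — Component impedances:
  R: Z = R = 368 Ω
  C: Z = 1/(jωC) = -j/(ω·C) = 0 - j3.497e+04 Ω
Step 3 — Series combination: Z_total = R + C = 368 - j3.497e+04 Ω = 3.497e+04∠-89.4° Ω.
Step 4 — Source phasor: V = 80∠-32.4° V = 67.55 - j42.87 V.
Step 5 — Ohm's law: I = V / Z_total = (67.55 - j42.87) / (368 - j3.497e+04) = 0.001246 + j0.001918 A.
Step 6 — Convert to polar: |I| = 0.002287 A, ∠I = 57.0°.

I = 0.002287∠57.0° A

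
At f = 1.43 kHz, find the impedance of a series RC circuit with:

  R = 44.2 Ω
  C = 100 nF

Step 1 — Angular frequency: ω = 2π·f = 2π·1430 = 8985 rad/s.
Step 2 — Component impedances:
  R: Z = R = 44.2 Ω
  C: Z = 1/(jωC) = -j/(ω·C) = 0 - j1113 Ω
Step 3 — Series combination: Z_total = R + C = 44.2 - j1113 Ω = 1114∠-87.7° Ω.

Z = 44.2 - j1113 Ω = 1114∠-87.7° Ω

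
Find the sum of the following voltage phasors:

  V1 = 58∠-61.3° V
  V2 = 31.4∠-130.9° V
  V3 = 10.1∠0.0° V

Step 1 — Convert each phasor to rectangular form:
  V1 = 58·(cos(-61.3°) + j·sin(-61.3°)) = 27.85 - j50.87 V
  V2 = 31.4·(cos(-130.9°) + j·sin(-130.9°)) = -20.56 - j23.73 V
  V3 = 10.1·(cos(0.0°) + j·sin(0.0°)) = 10.1 V
Step 2 — Sum components: V_total = 17.39 - j74.61 V.
Step 3 — Convert to polar: |V_total| = 76.61 V, ∠V_total = -76.9°.

V_total = 76.61∠-76.9° V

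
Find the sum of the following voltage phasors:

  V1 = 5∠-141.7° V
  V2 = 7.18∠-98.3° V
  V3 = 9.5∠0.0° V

Step 1 — Convert each phasor to rectangular form:
  V1 = 5·(cos(-141.7°) + j·sin(-141.7°)) = -3.924 - j3.099 V
  V2 = 7.18·(cos(-98.3°) + j·sin(-98.3°)) = -1.036 - j7.105 V
  V3 = 9.5·(cos(0.0°) + j·sin(0.0°)) = 9.5 V
Step 2 — Sum components: V_total = 4.54 - j10.2 V.
Step 3 — Convert to polar: |V_total| = 11.17 V, ∠V_total = -66.0°.

V_total = 11.17∠-66.0° V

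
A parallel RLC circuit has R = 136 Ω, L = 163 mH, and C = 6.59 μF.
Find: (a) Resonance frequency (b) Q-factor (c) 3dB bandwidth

Step 1 — Resonance: ω₀ = 1/√(LC) = 1/√(0.163·6.59e-06) = 964.9 rad/s.
Step 2 — f₀ = ω₀/(2π) = 153.6 Hz.
Step 3 — Parallel Q: Q = R/(ω₀L) = 136/(964.9·0.163) = 0.8647.
Step 4 — Bandwidth: Δω = ω₀/Q = 1116 rad/s; BW = Δω/(2π) = 177.6 Hz.

(a) f₀ = 153.6 Hz  (b) Q = 0.8647  (c) BW = 177.6 Hz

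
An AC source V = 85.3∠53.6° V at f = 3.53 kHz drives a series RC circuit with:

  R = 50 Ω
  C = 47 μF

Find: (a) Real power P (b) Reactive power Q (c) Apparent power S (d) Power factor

Step 1 — Angular frequency: ω = 2π·f = 2π·3530 = 2.218e+04 rad/s.
Step 2 — Component impedances:
  R: Z = R = 50 Ω
  C: Z = 1/(jωC) = -j/(ω·C) = 0 - j0.9593 Ω
Step 3 — Series combination: Z_total = R + C = 50 - j0.9593 Ω = 50.01∠-1.1° Ω.
Step 4 — Source phasor: V = 85.3∠53.6° V = 50.62 + j68.66 V.
Step 5 — Current: I = V / Z = 0.9857 + j1.392 A = 1.706∠54.7° A.
Step 6 — Complex power: S = V·I* = 145.5 - j2.791 VA.
Step 7 — Real power: P = Re(S) = 145.5 W.
Step 8 — Reactive power: Q = Im(S) = -2.791 VAR.
Step 9 — Apparent power: |S| = 145.5 VA.
Step 10 — Power factor: PF = P/|S| = 0.9998 (leading).

(a) P = 145.5 W  (b) Q = -2.791 VAR  (c) S = 145.5 VA  (d) PF = 0.9998 (leading)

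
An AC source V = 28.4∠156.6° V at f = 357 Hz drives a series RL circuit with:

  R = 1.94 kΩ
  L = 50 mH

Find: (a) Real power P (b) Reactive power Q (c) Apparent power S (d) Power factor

Step 1 — Angular frequency: ω = 2π·f = 2π·357 = 2243 rad/s.
Step 2 — Component impedances:
  R: Z = R = 1940 Ω
  L: Z = jωL = j·2243·0.05 = 0 + j112.2 Ω
Step 3 — Series combination: Z_total = R + L = 1940 + j112.2 Ω = 1943∠3.3° Ω.
Step 4 — Source phasor: V = 28.4∠156.6° V = -26.06 + j11.28 V.
Step 5 — Current: I = V / Z = -0.01306 + j0.006569 A = 0.01461∠153.3° A.
Step 6 — Complex power: S = V·I* = 0.4144 + j0.02396 VA.
Step 7 — Real power: P = Re(S) = 0.4144 W.
Step 8 — Reactive power: Q = Im(S) = 0.02396 VAR.
Step 9 — Apparent power: |S| = 0.4151 VA.
Step 10 — Power factor: PF = P/|S| = 0.9983 (lagging).

(a) P = 0.4144 W  (b) Q = 0.02396 VAR  (c) S = 0.4151 VA  (d) PF = 0.9983 (lagging)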